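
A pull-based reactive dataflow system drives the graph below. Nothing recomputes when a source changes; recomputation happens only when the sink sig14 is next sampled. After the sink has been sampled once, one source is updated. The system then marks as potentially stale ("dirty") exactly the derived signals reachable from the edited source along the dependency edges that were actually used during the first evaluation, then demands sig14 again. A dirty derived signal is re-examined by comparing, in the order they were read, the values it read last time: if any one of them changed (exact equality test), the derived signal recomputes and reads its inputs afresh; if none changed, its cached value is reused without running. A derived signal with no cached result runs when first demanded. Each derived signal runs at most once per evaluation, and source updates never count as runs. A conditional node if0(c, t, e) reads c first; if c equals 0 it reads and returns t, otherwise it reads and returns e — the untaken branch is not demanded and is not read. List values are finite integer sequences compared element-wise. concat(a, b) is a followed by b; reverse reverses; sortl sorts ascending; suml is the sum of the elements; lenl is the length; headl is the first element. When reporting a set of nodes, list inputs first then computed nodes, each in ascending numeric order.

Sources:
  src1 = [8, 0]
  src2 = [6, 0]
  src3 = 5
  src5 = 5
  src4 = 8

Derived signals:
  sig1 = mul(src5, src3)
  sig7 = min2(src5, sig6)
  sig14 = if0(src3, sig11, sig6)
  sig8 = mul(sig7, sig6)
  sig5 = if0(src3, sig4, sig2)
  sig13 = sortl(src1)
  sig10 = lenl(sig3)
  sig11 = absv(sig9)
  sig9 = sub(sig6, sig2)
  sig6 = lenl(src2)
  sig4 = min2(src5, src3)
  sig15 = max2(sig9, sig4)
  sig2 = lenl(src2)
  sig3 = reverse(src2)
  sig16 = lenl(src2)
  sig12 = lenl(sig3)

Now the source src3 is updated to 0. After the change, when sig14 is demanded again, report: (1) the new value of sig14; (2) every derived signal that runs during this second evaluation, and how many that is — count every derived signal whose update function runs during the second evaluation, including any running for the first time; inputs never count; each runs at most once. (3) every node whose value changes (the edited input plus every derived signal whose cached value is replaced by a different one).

New value of sig14: 0.
Derived signals that run: sig2, sig9, sig11, sig14 — 4 in total.
Values that change: src3, sig14.
Key observation: a condition flipped, so demand reaches new nodes — sig2, sig9, sig11 run for the first time.

First evaluation (everything demanded from the output):
  sig6 = lenl([6, 0]) = 2
  sig14 = if0(src3=5 -> else branch sig6) = 2

Propagation after the edit:
  sig2: demanded for the first time — runs, produces 2.
  sig9: demanded for the first time — runs, produces 0.
  sig11: demanded for the first time — runs, produces 0.
  sig14: runs — src3 5->0; result 0.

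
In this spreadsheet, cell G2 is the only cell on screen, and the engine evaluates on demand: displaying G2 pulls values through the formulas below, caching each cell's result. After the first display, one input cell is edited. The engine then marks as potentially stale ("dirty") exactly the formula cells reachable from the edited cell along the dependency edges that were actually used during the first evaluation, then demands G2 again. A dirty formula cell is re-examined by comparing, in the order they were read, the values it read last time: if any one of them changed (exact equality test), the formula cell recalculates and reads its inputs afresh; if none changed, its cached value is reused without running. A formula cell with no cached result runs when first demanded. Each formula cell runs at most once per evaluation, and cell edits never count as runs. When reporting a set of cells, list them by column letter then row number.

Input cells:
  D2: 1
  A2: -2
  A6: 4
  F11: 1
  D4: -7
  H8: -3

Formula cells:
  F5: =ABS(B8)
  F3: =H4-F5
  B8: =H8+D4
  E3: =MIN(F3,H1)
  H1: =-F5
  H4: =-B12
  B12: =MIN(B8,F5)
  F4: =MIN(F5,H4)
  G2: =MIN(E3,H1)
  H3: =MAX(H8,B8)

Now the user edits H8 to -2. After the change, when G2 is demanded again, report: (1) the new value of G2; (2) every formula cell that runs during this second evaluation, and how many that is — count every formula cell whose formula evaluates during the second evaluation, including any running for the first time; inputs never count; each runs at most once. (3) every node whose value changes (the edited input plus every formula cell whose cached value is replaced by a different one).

Initial pass — values computed on the first demand:
  B8 = -3 + -7 = -10
  F5 = ABS(-10) = 10
  B12 = MIN(-10, 10) = -10
  H1 = -(10) = -10
  H4 = -(-10) = 10
  F3 = 10 - 10 = 0
  E3 = MIN(0, -10) = -10
  G2 = MIN(-10, -10) = -10

Second demand — change propagation:
  B8: re-runs because H8 -3->-2; new result -9.
  F5: re-runs because B8 -10->-9; new result 9.
  B12: re-runs because B8 -10->-9; F5 10->9; new result -9.
  H1: re-runs because F5 10->9; new result -9.
  H4: re-runs because B12 -10->-9; new result 9.
  F3: re-runs because H4 10->9; F5 10->9; new result 0 (unchanged).
  E3: re-runs because H1 -10->-9; new result -9.
  G2: re-runs because E3 -10->-9; H1 -10->-9; new result -9.

G2 now evaluates to -9.
Run set: B8, B12, E3, F3, F5, G2, H1, H4 (8 run).
Changed values: B8, B12, E3, F5, G2, H1, H4, H8.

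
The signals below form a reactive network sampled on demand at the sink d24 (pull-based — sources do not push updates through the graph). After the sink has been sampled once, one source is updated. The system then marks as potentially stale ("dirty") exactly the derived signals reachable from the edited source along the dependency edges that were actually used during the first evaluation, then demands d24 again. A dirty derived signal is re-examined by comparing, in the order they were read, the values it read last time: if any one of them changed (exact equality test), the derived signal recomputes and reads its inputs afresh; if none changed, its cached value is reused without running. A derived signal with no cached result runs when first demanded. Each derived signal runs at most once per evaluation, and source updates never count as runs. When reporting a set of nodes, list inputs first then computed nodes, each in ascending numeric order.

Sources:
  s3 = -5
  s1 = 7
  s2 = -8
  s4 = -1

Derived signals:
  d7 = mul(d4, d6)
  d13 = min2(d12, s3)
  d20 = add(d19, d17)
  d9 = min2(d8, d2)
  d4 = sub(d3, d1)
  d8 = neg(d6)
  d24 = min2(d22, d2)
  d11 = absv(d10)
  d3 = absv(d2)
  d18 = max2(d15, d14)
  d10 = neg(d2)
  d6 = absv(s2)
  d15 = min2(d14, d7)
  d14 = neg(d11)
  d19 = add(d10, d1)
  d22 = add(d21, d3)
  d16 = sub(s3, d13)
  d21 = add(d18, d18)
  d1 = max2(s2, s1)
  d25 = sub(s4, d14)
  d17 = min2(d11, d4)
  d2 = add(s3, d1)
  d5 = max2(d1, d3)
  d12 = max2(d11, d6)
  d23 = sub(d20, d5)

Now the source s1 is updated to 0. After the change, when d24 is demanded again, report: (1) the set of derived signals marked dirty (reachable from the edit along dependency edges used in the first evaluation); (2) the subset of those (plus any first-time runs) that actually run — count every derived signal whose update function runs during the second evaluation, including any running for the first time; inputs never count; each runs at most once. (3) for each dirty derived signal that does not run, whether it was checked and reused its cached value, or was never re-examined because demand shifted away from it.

Dirty set: d1, d2, d3, d4, d7, d10, d11, d14, d15, d18, d21, d22, d24.
Run set: d1, d2, d3, d4, d7, d10, d11, d14, d15, d18, d21, d22, d24 (13 run).
All dirty derived signals ended up running.

Initial pass — values computed on the first demand:
  d1 = max2(-8, 7) = 7
  d2 = add(-5, 7) = 2
  d3 = absv(2) = 2
  d4 = sub(2, 7) = -5
  d6 = absv(-8) = 8
  d7 = mul(-5, 8) = -40
  d10 = neg(2) = -2
  d11 = absv(-2) = 2
  d14 = neg(2) = -2
  d15 = min2(-2, -40) = -40
  d18 = max2(-40, -2) = -2
  d21 = add(-2, -2) = -4
  d22 = add(-4, 2) = -2
  d24 = min2(-2, 2) = -2

Second demand — change propagation:
  d1: re-runs because s1 7->0; new result 0.
  d2: re-runs because d1 7->0; new result -5.
  d3: re-runs because d2 2->-5; new result 5.
  d4: re-runs because d3 2->5; d1 7->0; new result 5.
  d7: re-runs because d4 -5->5; new result 40.
  d10: re-runs because d2 2->-5; new result 5.
  d11: re-runs because d10 -2->5; new result 5.
  d14: re-runs because d11 2->5; new result -5.
  d15: re-runs because d14 -2->-5; d7 -40->40; new result -5.
  d18: re-runs because d15 -40->-5; d14 -2->-5; new result -5.
  d21: re-runs because d18 -2->-5; d18 -2->-5; new result -10.
  d22: re-runs because d21 -4->-10; d3 2->5; new result -5.
  d24: re-runs because d22 -2->-5; d2 2->-5; new result -5.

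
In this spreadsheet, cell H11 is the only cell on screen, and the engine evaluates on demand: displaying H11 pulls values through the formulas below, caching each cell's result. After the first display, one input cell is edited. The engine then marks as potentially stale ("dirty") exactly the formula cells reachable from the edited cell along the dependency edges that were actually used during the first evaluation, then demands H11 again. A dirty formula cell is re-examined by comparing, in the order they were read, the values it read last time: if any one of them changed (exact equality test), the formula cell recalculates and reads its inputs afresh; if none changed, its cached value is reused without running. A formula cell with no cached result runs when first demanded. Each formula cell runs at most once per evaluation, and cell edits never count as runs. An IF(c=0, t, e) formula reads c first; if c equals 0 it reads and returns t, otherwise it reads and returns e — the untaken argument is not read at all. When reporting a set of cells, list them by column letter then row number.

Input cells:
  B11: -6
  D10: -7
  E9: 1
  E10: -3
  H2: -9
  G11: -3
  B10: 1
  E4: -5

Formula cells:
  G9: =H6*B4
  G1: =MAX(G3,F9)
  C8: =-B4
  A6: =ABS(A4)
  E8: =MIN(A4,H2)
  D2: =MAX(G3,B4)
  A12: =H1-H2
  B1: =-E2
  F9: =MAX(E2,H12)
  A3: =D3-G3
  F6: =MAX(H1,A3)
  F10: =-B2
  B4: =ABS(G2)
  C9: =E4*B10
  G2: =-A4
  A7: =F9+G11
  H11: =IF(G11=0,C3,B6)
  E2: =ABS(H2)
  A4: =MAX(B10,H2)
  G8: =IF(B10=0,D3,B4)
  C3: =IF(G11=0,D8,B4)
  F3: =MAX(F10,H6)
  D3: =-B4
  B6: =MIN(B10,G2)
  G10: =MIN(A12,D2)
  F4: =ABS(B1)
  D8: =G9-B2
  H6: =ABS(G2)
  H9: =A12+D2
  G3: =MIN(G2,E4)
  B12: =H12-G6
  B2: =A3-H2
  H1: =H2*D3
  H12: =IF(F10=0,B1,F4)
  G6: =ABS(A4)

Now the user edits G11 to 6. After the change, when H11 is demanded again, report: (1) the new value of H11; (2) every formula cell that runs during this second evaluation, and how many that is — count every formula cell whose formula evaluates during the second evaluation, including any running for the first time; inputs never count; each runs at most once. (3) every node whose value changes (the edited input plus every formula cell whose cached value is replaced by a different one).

H11 now evaluates to -1.
Run set: H11 (1 run).
Changed values: G11.

Initial pass — values computed on the first demand:
  A4 = MAX(1, -9) = 1
  G2 = -(1) = -1
  B6 = MIN(1, -1) = -1
  H11 = IF(G11=0: G11=-3 -> else branch B6) = -1

Second demand — change propagation:
  H11: re-runs because G11 -3->6; new result -1 (unchanged).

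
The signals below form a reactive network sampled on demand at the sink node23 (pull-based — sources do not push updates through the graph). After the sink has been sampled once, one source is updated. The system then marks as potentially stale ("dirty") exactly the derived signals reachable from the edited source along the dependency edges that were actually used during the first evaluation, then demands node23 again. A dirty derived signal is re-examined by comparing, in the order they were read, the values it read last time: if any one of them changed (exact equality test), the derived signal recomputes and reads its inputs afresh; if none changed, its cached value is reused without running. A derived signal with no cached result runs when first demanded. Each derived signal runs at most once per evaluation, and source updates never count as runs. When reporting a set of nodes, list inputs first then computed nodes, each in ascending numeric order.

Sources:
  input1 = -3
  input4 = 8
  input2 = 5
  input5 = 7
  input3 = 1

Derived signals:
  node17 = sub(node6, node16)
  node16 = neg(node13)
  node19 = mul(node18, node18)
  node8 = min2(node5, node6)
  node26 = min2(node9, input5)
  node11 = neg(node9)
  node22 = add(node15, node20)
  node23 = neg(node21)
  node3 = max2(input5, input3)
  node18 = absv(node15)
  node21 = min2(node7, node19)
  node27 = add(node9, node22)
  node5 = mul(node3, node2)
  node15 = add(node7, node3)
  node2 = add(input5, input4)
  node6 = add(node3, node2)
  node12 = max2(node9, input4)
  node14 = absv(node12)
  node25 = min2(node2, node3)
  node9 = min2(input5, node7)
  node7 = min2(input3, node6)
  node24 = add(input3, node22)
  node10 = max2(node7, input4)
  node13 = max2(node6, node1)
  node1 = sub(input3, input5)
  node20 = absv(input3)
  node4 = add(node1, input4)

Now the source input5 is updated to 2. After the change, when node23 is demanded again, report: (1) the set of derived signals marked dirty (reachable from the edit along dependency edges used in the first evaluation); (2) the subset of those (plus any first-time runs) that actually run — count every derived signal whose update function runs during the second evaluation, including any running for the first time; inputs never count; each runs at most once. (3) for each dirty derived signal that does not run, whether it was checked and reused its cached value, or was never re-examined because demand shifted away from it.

Dirty set: node2, node3, node6, node7, node15, node18, node19, node21, node23.
Run set: node2, node3, node6, node7, node15, node18, node19, node21 (8 run).
Re-examined without running (cache reused): node23.
The important point: at node23 every value read last time is unchanged, so the dirty flag clears without a run.

Initial pass — values computed on the first demand:
  node2 = add(7, 8) = 15
  node3 = max2(7, 1) = 7
  node6 = add(7, 15) = 22
  node7 = min2(1, 22) = 1
  node15 = add(1, 7) = 8
  node18 = absv(8) = 8
  node19 = mul(8, 8) = 64
  node21 = min2(1, 64) = 1
  node23 = neg(1) = -1

Second demand — change propagation:
  node2: re-runs because input5 7->2; new result 10.
  node3: re-runs because input5 7->2; new result 2.
  node6: re-runs because node3 7->2; node2 15->10; new result 12.
  node7: re-runs because node6 22->12; new result 1 (unchanged).
  node15: re-runs because node3 7->2; new result 3.
  node18: re-runs because node15 8->3; new result 3.
  node19: re-runs because node18 8->3; node18 8->3; new result 9.
  node21: re-runs because node19 64->9; new result 1 (unchanged).
  node23: re-examined; everything it read last time is the same (node21 unchanged) — cache -1 kept, no run.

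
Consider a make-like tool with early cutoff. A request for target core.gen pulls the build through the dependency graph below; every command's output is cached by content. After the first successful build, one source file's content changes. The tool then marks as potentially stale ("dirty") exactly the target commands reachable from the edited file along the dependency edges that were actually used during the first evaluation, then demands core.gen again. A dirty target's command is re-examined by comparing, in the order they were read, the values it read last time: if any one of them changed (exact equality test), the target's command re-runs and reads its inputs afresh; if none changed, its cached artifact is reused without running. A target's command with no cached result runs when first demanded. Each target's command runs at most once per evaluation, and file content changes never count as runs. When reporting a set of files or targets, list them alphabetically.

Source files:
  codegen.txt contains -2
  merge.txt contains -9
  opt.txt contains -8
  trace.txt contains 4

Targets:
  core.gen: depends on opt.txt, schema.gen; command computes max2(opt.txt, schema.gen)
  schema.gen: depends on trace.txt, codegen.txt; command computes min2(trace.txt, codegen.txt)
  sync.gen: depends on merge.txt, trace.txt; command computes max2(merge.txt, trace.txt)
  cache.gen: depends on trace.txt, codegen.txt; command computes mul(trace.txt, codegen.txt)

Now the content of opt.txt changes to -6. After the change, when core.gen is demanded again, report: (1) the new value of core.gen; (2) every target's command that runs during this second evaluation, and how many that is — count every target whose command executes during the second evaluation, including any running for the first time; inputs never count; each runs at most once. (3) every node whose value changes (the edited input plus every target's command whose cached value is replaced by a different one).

Demanding core.gen again yields -2.
1 target commands run: core.gen.
The nodes whose values change: opt.txt.

First demand of the output computes:
  schema.gen = min2(4, -2) = -2
  core.gen = max2(-8, -2) = -2

After the edit, cleaning proceeds:
  core.gen: a read changed (opt.txt -8->-6) — executes, giving -2 — identical to its old value.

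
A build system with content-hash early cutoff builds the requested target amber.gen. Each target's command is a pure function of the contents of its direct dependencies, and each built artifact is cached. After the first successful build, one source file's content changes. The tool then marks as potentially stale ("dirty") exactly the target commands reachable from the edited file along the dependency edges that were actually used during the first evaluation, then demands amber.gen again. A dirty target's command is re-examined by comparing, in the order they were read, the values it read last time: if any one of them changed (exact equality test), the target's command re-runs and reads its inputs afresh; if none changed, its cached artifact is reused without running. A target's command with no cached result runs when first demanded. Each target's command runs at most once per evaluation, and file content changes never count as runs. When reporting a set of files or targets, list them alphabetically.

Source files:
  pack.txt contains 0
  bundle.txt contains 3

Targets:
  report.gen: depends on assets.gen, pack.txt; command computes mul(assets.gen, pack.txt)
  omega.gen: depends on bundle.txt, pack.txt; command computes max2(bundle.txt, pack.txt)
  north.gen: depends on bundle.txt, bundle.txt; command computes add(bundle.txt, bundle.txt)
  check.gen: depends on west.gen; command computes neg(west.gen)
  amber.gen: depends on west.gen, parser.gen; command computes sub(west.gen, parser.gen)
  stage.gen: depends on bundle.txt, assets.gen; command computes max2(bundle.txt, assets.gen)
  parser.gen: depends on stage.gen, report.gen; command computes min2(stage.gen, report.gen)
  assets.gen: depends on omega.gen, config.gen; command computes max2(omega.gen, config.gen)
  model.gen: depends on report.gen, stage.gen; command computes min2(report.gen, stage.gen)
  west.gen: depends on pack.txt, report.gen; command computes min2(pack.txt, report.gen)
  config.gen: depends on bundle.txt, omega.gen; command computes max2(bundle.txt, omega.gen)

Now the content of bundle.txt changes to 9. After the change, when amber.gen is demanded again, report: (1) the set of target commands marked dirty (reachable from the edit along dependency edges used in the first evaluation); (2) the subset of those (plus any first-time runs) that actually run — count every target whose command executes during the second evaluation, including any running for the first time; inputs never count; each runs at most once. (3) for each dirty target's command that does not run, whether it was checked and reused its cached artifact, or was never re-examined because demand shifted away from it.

First evaluation (everything demanded from the output):
  omega.gen = max2(3, 0) = 3
  config.gen = max2(3, 3) = 3
  assets.gen = max2(3, 3) = 3
  report.gen = mul(3, 0) = 0
  stage.gen = max2(3, 3) = 3
  parser.gen = min2(3, 0) = 0
  west.gen = min2(0, 0) = 0
  amber.gen = sub(0, 0) = 0

Propagation after the edit:
  omega.gen: runs — bundle.txt 3->9; result 9.
  config.gen: runs — bundle.txt 3->9; omega.gen 3->9; result 9.
  assets.gen: runs — omega.gen 3->9; config.gen 3->9; result 9.
  report.gen: runs — assets.gen 3->9; result 0 (same value as before).
  stage.gen: runs — bundle.txt 3->9; assets.gen 3->9; result 9.
  parser.gen: runs — stage.gen 3->9; result 0 (same value as before).
  west.gen: checked — values it read are unchanged (pack.txt unchanged, report.gen unchanged); reused cached 0 without running.
  amber.gen: checked — values it read are unchanged (west.gen unchanged, parser.gen unchanged); reused cached 0 without running.

Key observation: the cutoff stops propagation at west.gen — its inputs' values are unchanged, so it reuses its cache.

Marked dirty: amber.gen, assets.gen, config.gen, omega.gen, parser.gen, report.gen, stage.gen, west.gen.
Target commands that run: assets.gen, config.gen, omega.gen, parser.gen, report.gen, stage.gen — 6 in total.
Checked but reused from cache: amber.gen, west.gen.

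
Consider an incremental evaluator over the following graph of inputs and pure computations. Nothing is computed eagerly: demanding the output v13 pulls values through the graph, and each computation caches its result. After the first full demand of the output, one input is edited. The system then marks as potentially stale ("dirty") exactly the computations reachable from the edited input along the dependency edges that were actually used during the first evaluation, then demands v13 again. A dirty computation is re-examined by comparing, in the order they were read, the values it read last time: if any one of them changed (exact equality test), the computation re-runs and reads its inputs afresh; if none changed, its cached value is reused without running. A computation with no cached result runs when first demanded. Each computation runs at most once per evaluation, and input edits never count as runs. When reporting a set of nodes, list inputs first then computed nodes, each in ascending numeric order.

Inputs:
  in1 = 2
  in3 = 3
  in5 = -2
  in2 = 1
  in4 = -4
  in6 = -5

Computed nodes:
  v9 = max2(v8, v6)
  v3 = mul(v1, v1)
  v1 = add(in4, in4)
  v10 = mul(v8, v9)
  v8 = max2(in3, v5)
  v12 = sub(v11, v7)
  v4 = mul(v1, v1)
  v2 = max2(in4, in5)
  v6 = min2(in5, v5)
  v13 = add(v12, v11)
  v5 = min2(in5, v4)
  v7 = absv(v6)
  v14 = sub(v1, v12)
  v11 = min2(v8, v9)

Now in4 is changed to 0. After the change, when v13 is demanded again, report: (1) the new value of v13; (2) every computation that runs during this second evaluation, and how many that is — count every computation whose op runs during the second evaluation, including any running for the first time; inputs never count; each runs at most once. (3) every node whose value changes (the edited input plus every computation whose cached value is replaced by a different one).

v13 now evaluates to 4.
Run set: v1, v4, v5 (3 run).
Changed values: in4, v1, v4.
The important point: v5 recomputes to an identical value, and the output ends up unchanged.

Initial pass — values computed on the first demand:
  v1 = add(-4, -4) = -8
  v4 = mul(-8, -8) = 64
  v5 = min2(-2, 64) = -2
  v6 = min2(-2, -2) = -2
  v7 = absv(-2) = 2
  v8 = max2(3, -2) = 3
  v9 = max2(3, -2) = 3
  v11 = min2(3, 3) = 3
  v12 = sub(3, 2) = 1
  v13 = add(1, 3) = 4

Second demand — change propagation:
  v1: re-runs because in4 -4->0; in4 -4->0; new result 0.
  v4: re-runs because v1 -8->0; v1 -8->0; new result 0.
  v5: re-runs because v4 64->0; new result -2 (unchanged).
  v6: re-examined; everything it read last time is the same (in5 unchanged, v5 unchanged) — cache -2 kept, no run.
  v7: re-examined; everything it read last time is the same (v6 unchanged) — cache 2 kept, no run.
  v8: re-examined; everything it read last time is the same (in3 unchanged, v5 unchanged) — cache 3 kept, no run.
  v9: re-examined; everything it read last time is the same (v8 unchanged, v6 unchanged) — cache 3 kept, no run.
  v11: re-examined; everything it read last time is the same (v8 unchanged, v9 unchanged) — cache 3 kept, no run.
  v12: re-examined; everything it read last time is the same (v11 unchanged, v7 unchanged) — cache 1 kept, no run.
  v13: re-examined; everything it read last time is the same (v12 unchanged, v11 unchanged) — cache 4 kept, no run.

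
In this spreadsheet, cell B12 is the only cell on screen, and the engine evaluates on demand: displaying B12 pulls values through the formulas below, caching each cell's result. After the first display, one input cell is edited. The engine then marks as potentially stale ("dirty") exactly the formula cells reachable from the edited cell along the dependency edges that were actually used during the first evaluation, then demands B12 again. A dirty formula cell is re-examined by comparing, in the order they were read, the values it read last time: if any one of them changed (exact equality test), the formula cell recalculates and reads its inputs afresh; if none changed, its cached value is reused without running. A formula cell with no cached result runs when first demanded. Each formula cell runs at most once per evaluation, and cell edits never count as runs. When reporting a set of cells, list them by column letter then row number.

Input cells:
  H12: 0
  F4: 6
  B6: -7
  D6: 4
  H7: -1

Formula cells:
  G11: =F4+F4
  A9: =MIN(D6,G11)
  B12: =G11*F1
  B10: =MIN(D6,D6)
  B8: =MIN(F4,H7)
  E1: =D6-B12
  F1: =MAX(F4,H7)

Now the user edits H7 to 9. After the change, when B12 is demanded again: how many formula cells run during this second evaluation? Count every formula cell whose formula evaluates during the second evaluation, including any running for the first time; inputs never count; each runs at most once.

Run set: B12, F1 (2 run).

Initial pass — values computed on the first demand:
  F1 = MAX(6, -1) = 6
  G11 = 6 + 6 = 12
  B12 = 12 * 6 = 72

Second demand — change propagation:
  F1: re-runs because H7 -1->9; new result 9.
  B12: re-runs because F1 6->9; new result 108.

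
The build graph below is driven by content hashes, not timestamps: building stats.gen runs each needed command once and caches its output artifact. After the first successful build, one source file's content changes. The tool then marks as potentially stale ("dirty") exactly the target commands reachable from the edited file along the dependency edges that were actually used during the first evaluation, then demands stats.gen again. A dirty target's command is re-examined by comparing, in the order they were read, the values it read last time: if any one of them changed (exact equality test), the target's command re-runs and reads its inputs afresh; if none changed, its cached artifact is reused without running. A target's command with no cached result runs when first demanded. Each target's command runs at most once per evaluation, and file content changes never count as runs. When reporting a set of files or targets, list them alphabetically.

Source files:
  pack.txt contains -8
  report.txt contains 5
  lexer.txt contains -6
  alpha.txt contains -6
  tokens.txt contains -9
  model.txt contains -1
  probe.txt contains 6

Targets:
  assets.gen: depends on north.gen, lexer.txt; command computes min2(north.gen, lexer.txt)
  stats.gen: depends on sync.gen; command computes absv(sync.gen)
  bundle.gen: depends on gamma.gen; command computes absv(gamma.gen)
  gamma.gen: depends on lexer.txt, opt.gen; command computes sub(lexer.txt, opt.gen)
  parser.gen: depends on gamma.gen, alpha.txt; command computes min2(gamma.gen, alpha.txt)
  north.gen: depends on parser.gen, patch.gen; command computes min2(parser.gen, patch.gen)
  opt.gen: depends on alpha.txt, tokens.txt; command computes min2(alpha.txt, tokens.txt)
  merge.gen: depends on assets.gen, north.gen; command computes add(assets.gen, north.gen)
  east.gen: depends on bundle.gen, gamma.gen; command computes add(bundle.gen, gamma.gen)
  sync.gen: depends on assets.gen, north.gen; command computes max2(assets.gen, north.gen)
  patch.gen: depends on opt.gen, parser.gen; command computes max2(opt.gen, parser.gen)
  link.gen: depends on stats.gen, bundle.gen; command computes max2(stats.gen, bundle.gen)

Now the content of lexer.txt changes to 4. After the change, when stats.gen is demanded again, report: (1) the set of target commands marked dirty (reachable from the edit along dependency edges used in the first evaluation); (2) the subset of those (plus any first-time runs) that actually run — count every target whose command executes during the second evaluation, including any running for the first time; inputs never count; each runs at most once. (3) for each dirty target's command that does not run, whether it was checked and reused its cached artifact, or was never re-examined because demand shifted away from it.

Dirty set: assets.gen, gamma.gen, north.gen, parser.gen, patch.gen, stats.gen, sync.gen.
Run set: assets.gen, gamma.gen, parser.gen (3 run).
Re-examined without running (cache reused): north.gen, patch.gen, stats.gen, sync.gen.
The important point: at patch.gen every value read last time is unchanged, so the dirty flag clears without a run.

Initial pass — values computed on the first demand:
  opt.gen = min2(-6, -9) = -9
  gamma.gen = sub(-6, -9) = 3
  parser.gen = min2(3, -6) = -6
  patch.gen = max2(-9, -6) = -6
  north.gen = min2(-6, -6) = -6
  assets.gen = min2(-6, -6) = -6
  sync.gen = max2(-6, -6) = -6
  stats.gen = absv(-6) = 6

Second demand — change propagation:
  gamma.gen: re-runs because lexer.txt -6->4; new result 13.
  parser.gen: re-runs because gamma.gen 3->13; new result -6 (unchanged).
  patch.gen: re-examined; everything it read last time is the same (opt.gen unchanged, parser.gen unchanged) — cache -6 kept, no run.
  north.gen: re-examined; everything it read last time is the same (parser.gen unchanged, patch.gen unchanged) — cache -6 kept, no run.
  assets.gen: re-runs because lexer.txt -6->4; new result -6 (unchanged).
  sync.gen: re-examined; everything it read last time is the same (assets.gen unchanged, north.gen unchanged) — cache -6 kept, no run.
  stats.gen: re-examined; everything it read last time is the same (sync.gen unchanged) — cache 6 kept, no run.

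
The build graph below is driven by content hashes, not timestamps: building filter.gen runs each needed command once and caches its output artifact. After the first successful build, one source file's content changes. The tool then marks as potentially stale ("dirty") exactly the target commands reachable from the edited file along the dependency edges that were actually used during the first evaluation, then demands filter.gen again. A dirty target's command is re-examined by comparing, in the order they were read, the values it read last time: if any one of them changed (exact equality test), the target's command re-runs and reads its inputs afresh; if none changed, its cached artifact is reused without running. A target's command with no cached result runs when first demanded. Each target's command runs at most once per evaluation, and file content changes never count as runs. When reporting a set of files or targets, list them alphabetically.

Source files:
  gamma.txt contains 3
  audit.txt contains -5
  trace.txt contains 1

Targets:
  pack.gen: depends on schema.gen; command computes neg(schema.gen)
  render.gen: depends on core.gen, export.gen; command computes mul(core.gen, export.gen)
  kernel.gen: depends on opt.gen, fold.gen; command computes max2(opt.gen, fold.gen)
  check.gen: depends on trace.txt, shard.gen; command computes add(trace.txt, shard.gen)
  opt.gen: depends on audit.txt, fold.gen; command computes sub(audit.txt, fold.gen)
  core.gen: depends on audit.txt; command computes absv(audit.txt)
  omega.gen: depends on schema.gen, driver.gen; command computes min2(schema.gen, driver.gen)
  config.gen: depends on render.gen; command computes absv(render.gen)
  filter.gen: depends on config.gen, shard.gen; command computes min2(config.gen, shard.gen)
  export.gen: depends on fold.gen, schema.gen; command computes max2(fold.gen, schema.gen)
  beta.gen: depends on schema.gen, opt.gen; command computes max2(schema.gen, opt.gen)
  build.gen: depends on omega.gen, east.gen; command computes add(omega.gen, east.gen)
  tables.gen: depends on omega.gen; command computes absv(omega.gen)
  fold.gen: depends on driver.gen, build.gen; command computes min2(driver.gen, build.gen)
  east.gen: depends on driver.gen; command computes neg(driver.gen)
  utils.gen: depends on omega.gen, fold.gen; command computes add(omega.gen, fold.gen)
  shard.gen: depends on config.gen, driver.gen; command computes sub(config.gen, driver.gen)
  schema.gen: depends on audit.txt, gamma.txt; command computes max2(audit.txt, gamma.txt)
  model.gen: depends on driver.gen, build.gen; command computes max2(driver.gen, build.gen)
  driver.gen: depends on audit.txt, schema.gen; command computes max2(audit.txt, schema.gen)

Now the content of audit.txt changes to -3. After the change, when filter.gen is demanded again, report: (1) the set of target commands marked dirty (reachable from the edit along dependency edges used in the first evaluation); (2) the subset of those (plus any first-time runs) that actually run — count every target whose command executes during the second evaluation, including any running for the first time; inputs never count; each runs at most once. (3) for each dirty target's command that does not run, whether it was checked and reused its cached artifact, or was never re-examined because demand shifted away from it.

Dirty set: build.gen, config.gen, core.gen, driver.gen, east.gen, export.gen, filter.gen, fold.gen, omega.gen, render.gen, schema.gen, shard.gen.
Run set: config.gen, core.gen, driver.gen, filter.gen, render.gen, schema.gen, shard.gen (7 run).
Re-examined without running (cache reused): build.gen, east.gen, export.gen, fold.gen, omega.gen.
The important point: at east.gen every value read last time is unchanged, so the dirty flag clears without a run.

Initial pass — values computed on the first demand:
  core.gen = absv(-5) = 5
  schema.gen = max2(-5, 3) = 3
  driver.gen = max2(-5, 3) = 3
  east.gen = neg(3) = -3
  omega.gen = min2(3, 3) = 3
  build.gen = add(3, -3) = 0
  fold.gen = min2(3, 0) = 0
  export.gen = max2(0, 3) = 3
  render.gen = mul(5, 3) = 15
  config.gen = absv(15) = 15
  shard.gen = sub(15, 3) = 12
  filter.gen = min2(15, 12) = 12

Second demand — change propagation:
  core.gen: re-runs because audit.txt -5->-3; new result 3.
  schema.gen: re-runs because audit.txt -5->-3; new result 3 (unchanged).
  driver.gen: re-runs because audit.txt -5->-3; new result 3 (unchanged).
  east.gen: re-examined; everything it read last time is the same (driver.gen unchanged) — cache -3 kept, no run.
  omega.gen: re-examined; everything it read last time is the same (schema.gen unchanged, driver.gen unchanged) — cache 3 kept, no run.
  build.gen: re-examined; everything it read last time is the same (omega.gen unchanged, east.gen unchanged) — cache 0 kept, no run.
  fold.gen: re-examined; everything it read last time is the same (driver.gen unchanged, build.gen unchanged) — cache 0 kept, no run.
  export.gen: re-examined; everything it read last time is the same (fold.gen unchanged, schema.gen unchanged) — cache 3 kept, no run.
  render.gen: re-runs because core.gen 5->3; new result 9.
  config.gen: re-runs because render.gen 15->9; new result 9.
  shard.gen: re-runs because config.gen 15->9; new result 6.
  filter.gen: re-runs because config.gen 15->9; shard.gen 12->6; new result 6.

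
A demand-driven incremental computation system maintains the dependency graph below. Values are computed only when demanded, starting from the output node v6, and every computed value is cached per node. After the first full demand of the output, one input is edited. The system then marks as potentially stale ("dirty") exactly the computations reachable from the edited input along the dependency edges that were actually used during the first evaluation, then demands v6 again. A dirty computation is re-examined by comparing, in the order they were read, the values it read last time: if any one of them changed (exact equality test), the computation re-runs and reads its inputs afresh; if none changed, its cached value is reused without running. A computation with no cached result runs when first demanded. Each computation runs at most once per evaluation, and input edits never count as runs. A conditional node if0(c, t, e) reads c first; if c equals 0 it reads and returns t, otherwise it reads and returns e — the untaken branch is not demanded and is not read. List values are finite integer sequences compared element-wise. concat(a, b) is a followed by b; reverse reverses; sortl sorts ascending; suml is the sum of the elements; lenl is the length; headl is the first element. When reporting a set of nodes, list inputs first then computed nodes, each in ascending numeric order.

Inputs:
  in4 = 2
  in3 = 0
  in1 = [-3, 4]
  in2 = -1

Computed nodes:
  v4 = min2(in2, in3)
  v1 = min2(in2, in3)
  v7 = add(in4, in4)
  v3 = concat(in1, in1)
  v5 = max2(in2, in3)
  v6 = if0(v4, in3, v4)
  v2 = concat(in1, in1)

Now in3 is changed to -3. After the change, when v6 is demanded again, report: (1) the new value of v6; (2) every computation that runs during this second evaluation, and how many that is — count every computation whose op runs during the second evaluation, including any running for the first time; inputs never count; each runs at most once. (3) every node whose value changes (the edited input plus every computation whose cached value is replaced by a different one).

First evaluation (everything demanded from the output):
  v4 = min2(-1, 0) = -1
  v6 = if0(v4=-1 -> else branch v4) = -1

Propagation after the edit:
  v4: runs — in3 0->-3; result -3.
  v6: runs — v4 -1->-3; v4 -1->-3; result -3.

New value of v6: -3.
Computations that run: v4, v6 — 2 in total.
Values that change: in3, v4, v6.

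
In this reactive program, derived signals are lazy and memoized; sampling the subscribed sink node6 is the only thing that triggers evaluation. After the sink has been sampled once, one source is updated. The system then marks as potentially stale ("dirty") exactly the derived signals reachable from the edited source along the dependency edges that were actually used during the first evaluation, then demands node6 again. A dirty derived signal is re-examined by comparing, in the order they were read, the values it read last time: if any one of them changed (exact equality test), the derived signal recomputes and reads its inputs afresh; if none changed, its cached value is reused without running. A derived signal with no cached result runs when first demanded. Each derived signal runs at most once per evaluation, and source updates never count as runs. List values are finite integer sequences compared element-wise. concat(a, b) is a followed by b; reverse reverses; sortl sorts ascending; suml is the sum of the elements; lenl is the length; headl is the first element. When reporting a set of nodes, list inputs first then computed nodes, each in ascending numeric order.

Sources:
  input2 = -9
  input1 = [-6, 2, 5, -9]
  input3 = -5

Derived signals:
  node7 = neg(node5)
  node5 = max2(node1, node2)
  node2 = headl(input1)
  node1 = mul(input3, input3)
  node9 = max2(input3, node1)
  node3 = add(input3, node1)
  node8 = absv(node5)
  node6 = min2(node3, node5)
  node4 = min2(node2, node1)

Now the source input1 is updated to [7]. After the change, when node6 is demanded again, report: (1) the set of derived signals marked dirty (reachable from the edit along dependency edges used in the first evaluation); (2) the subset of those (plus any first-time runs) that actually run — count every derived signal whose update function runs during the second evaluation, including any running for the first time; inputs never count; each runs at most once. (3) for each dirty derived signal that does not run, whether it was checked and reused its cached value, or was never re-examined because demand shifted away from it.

First demand of the output computes:
  node1 = mul(-5, -5) = 25
  node2 = headl([-6, 2, 5, -9]) = -6
  node3 = add(-5, 25) = 20
  node5 = max2(25, -6) = 25
  node6 = min2(20, 25) = 20

After the edit, cleaning proceeds:
  node2: a read changed (input1 [-6, 2, 5, -9]->[7]) — executes, giving 7.
  node5: a read changed (node2 -6->7) — executes, giving 25 — identical to its old value.
  node6: dirty, but its reads are unchanged (node3 unchanged, node5 unchanged); cached 20 stands.

Note the absorption at node5: it re-runs yet its value is the same, leaving the output's value untouched.

The edit dirties: node2, node5, node6.
2 derived signals run: node2, node5.
Cache hits after checking: node6.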